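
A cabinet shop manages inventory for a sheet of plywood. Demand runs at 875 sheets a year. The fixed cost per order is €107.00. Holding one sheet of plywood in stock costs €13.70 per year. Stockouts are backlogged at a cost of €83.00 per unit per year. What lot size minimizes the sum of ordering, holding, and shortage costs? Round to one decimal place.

Q* ≈ 126.2 sheets

With planned backorders, Q* = √(2DS/H) · √((H+B)/B).
√(2DS/H) = √(2 × 875 × 107 / 13.7) = 116.910.
√((H+B)/B) = √((13.7+83)/83) = 1.0794.
Q* ≈ 126.190.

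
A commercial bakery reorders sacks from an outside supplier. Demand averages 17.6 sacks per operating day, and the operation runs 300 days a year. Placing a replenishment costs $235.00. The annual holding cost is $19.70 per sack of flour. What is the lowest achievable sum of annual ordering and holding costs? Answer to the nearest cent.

Annual demand D = 17.6 × 300 = 5,280.
Q* = √(2DS/H) = √(2 × 5,280 × 235 / 19.7) ≈ 354.92.
At the optimum the two cost components are equal, so total cost = 2·(Q*/2)H = Q*·H.
Minimum total = √(2DSH) = √(2 × 5,280 × 235 × 19.7) ≈ 6991.961.

TC* ≈ $6,991.96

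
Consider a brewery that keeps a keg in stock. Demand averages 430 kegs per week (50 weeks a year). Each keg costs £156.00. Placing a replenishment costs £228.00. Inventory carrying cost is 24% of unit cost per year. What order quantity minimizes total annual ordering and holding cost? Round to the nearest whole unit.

Annual demand D = 430 × 50 = 21,500.
Holding cost H = 0.24 × £156.00 = £37.4400 per unit per year.
EOQ = √(2DS / H) = √(2 × 21,500 × 228 / 37.44).
= √(9,804,000 / 37.44) = √261,858.9744 ≈ 511.722.

Q* ≈ 512 kegs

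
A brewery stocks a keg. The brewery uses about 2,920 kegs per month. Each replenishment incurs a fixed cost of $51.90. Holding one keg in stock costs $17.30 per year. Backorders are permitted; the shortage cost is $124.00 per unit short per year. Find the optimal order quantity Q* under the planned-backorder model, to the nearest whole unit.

Annual demand D = 2,920 × 12 = 35,040.
With planned backorders, Q* = √(2DS/H) · √((H+B)/B).
√(2DS/H) = √(2 × 35,040 × 51.9 / 17.3) = 458.519.
√((H+B)/B) = √((17.3+124)/124) = 1.0675.
Q* ≈ 489.461.

Q* ≈ 489 kegs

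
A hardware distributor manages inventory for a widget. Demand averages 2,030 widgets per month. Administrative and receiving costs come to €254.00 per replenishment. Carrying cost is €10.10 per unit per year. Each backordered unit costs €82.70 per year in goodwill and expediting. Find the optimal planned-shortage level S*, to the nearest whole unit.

Annual demand D = 2,030 × 12 = 24,360.
With planned backorders, Q* = √(2DS/H) · √((H+B)/B).
√(2DS/H) = √(2 × 24,360 × 254 / 10.1) = 1106.904.
√((H+B)/B) = √((10.1+82.7)/82.7) = 1.0593.
Q* ≈ 1172.549.
S* = Q* · H/(H+B) = 1172.549 × 10.1/92.8 ≈ 127.616.

S* ≈ 128 widgets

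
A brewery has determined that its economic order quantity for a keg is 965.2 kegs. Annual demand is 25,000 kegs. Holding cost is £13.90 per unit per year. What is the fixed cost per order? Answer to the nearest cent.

S ≈ £258.99

Squaring Q* = √(2DS/H) gives Q*² = 2DS/H.
From Q* = √(2DS/H): S = Q*²H / (2D) = 965.2² × 13.9 / (2 × 25,000) = 258.9879.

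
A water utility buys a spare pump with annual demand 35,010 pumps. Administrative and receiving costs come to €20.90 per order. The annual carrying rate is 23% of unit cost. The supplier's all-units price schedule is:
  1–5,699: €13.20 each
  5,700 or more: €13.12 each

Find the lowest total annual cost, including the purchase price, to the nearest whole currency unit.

TC* ≈ €464,240

Holding cost per unit per year at price C is H = 0.23·C.
Candidates are each tier's EOQ (if it falls in that tier) and each price-break quantity.
EOQ at €13.20 = 694.3 (feasible in tier 1): TC = 35,010×€13.20 + (35,010/694.3)×20.9 + (694.3/2)×0.23×€13.20 = €464,239.83.
EOQ at €13.12 = 696.4 < 5700, so use break Q=5700: TC = 35,010×€13.12 + (35,010/5700.0)×20.9 + (5700.0/2)×0.23×€13.12 = €468,059.73.
Lowest total cost among the candidates is at Q = 694.3.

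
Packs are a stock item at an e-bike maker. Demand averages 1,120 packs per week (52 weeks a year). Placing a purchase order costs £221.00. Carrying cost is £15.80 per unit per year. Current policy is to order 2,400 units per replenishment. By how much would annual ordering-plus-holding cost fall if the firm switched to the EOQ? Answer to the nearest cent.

Extra cost ≈ £4,155.51 per year

Annual demand D = 1,120 × 52 = 58,240.
EOQ = √(2DS/H) = √(2 × 58,240 × 221 / 15.8) ≈ 1276.42.
Cost at Q* = (D/Q*)S + (Q*/2)H = √(2DSH) ≈ £20,167.42.
Cost at Q = 2,400: (58,240/2,400)×221 + (2,400/2)×15.8 = £5,362.93 + £18,960.00 = £24,322.93.
Excess = £24,322.93 − £20,167.42 = £4,155.51.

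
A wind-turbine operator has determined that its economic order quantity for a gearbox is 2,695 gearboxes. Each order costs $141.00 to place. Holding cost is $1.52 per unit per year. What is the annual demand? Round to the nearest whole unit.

D ≈ 39,148 gearboxes per year

Squaring Q* = √(2DS/H) gives Q*² = 2DS/H.
From Q* = √(2DS/H): D = Q*²H / (2S) = 2,695² × 1.52 / (2 × 141) = 39148.220.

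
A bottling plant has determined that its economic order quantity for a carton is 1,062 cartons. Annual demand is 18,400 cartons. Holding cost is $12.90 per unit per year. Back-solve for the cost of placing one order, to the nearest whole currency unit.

The basic EOQ model gives Q* = √(2DS/H); rearrange for the unknown.
From Q* = √(2DS/H): S = Q*²H / (2D) = 1,062² × 12.9 / (2 × 18,400) = 395.3584.

S ≈ $395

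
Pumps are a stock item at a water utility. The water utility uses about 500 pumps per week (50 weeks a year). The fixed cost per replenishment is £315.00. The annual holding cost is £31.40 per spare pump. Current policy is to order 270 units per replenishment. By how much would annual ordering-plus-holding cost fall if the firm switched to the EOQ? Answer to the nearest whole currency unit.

Extra cost ≈ £11,167 per year

Annual demand D = 500 × 50 = 25,000.
EOQ = √(2DS/H) = √(2 × 25,000 × 315 / 31.4) ≈ 708.23.
Cost at Q* = (D/Q*)S + (Q*/2)H = √(2DSH) ≈ £22,238.48.
Cost at Q = 270: (25,000/270)×315 + (270/2)×31.4 = £29,166.67 + £4,239.00 = £33,405.67.
Excess = £33,405.67 − £22,238.48 = £11,167.19.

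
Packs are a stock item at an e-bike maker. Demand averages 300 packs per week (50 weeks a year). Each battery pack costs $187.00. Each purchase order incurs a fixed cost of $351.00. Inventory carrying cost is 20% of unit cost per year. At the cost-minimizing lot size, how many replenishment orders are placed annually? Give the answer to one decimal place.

N ≈ 28.3 orders per year

Annual demand D = 300 × 50 = 15,000.
Holding cost H = 0.20 × $187.00 = $37.4000 per unit per year.
Q* = √(2DS/H) = √(2 × 15,000 × 351 / 37.4) ≈ 530.61.
Orders per year = D / Q* = 15,000 / 530.61 ≈ 28.269.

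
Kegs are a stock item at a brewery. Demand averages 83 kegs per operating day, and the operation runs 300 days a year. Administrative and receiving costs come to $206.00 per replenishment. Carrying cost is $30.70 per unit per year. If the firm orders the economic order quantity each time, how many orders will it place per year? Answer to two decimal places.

N ≈ 43.07 orders per year

Annual demand D = 83 × 300 = 24,900.
The optimal lot size = √(2DS/H) = √(2 × 24,900 × 206 / 30.7) ≈ 578.07.
Orders per year = D / Q* = 24,900 / 578.07 ≈ 43.075.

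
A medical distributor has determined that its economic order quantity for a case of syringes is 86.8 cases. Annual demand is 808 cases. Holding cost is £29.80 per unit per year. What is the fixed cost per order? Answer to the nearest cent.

The basic EOQ model gives Q* = √(2DS/H); rearrange for the unknown.
From Q* = √(2DS/H): S = Q*²H / (2D) = 86.8² × 29.8 / (2 × 808) = 138.9359.

S ≈ £138.94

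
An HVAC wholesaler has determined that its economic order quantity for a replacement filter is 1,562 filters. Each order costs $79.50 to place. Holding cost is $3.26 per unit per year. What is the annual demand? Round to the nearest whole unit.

D ≈ 50,024 filters per year

The basic EOQ model gives Q* = √(2DS/H); rearrange for the unknown.
From Q* = √(2DS/H): D = Q*²H / (2S) = 1,562² × 3.26 / (2 × 79.5) = 50024.474.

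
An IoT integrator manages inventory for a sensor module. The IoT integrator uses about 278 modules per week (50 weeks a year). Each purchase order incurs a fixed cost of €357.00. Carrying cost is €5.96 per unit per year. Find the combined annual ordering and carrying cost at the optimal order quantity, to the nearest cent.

Annual demand D = 278 × 50 = 13,900.
EOQ = √(2DS/H) = √(2 × 13,900 × 357 / 5.96) ≈ 1290.43.
At Q*, ordering cost (D/Q*)S equals holding cost (Q*/2)H, each = √(DSH/2).
Minimum total = √(2DSH) = √(2 × 13,900 × 357 × 5.96) ≈ 7690.944.

TC* ≈ €7,690.94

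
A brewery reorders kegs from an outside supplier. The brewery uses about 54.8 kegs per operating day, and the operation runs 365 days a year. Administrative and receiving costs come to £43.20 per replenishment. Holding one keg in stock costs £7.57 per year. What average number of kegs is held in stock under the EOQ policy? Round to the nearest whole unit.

Annual demand D = 54.8 × 365 = 20,002.
Q* = √(2DS/H) = √(2 × 20,002 × 43.2 / 7.57) ≈ 477.80.
Average inventory = Q*/2 ≈ 477.80 / 2 = 238.900.

Average inventory ≈ 239 kegs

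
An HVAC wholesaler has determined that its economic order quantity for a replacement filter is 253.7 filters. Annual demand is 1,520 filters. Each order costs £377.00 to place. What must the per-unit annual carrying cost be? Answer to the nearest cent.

The basic EOQ model gives Q* = √(2DS/H); rearrange for the unknown.
From Q* = √(2DS/H): H = 2DS / Q*² = 2 × 1,520 × 377 / 253.7² = 17.8063.

H ≈ £17.81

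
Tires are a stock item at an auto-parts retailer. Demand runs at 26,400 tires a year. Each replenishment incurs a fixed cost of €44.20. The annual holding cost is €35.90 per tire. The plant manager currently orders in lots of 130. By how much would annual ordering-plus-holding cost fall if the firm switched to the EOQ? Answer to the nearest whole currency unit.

EOQ = √(2DS/H) = √(2 × 26,400 × 44.2 / 35.9) ≈ 254.97.
Cost at Q* = (D/Q*)S + (Q*/2)H = √(2DSH) ≈ €9,153.25.
Cost at Q = 130: (26,400/130)×44.2 + (130/2)×35.9 = €8,976.00 + €2,333.50 = €11,309.50.
Excess = €11,309.50 − €9,153.25 = €2,156.25.

Extra cost ≈ €2,156 per year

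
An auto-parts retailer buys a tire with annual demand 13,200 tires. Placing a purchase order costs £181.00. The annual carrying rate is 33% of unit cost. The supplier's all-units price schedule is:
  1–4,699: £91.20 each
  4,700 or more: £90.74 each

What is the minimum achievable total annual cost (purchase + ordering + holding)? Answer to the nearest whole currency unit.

Holding cost per unit per year at price C is H = 0.33·C.
Evaluate total cost at each tier's feasible EOQ or, if the EOQ is below the tier, at the tier's minimum quantity.
EOQ at £91.20 = 398.5 (feasible in tier 1): TC = 13,200×£91.20 + (13,200/398.5)×181 + (398.5/2)×0.33×£91.20 = £1,215,832.11.
EOQ at £90.74 = 399.5 < 4700, so use break Q=4700: TC = 13,200×£90.74 + (13,200/4700.0)×181 + (4700.0/2)×0.33×£90.74 = £1,268,645.21.
Lowest total cost among the candidates is at Q = 398.5.

TC* ≈ £1,215,832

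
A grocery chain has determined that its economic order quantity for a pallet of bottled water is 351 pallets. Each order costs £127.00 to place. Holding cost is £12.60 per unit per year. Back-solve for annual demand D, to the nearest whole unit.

D ≈ 6,112 pallets per year

Squaring Q* = √(2DS/H) gives Q*² = 2DS/H.
From Q* = √(2DS/H): D = Q*²H / (2S) = 351² × 12.6 / (2 × 127) = 6111.546.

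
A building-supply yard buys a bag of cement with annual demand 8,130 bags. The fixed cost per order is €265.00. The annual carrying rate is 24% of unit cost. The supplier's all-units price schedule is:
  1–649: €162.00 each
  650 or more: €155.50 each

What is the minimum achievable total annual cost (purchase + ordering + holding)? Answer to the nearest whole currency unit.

TC* ≈ €1,279,659

Holding cost per unit per year at price C is H = 0.24·C.
Evaluate total cost at each tier's feasible EOQ or, if the EOQ is below the tier, at the tier's minimum quantity.
EOQ at €162.00 = 332.9 (feasible in tier 1): TC = 8,130×€162.00 + (8,130/332.9)×265 + (332.9/2)×0.24×€162.00 = €1,330,003.34.
EOQ at €155.50 = 339.8 < 650, so use break Q=650: TC = 8,130×€155.50 + (8,130/650.0)×265 + (650.0/2)×0.24×€155.50 = €1,279,658.54.
Lowest total cost among the candidates is at Q = 650.0.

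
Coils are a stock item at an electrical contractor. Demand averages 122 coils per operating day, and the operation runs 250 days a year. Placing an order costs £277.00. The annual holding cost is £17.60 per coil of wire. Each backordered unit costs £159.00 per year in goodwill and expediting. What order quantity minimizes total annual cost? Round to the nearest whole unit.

Annual demand D = 122 × 250 = 30,500.
With planned backorders, Q* = √(2DS/H) · √((H+B)/B).
√(2DS/H) = √(2 × 30,500 × 277 / 17.6) = 979.825.
√((H+B)/B) = √((17.6+159)/159) = 1.0539.
Q* ≈ 1032.631.

Q* ≈ 1,033 coils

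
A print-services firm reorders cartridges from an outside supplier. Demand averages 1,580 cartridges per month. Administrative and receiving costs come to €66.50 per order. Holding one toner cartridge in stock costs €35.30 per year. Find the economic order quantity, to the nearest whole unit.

Q* ≈ 267 cartridges

Annual demand D = 1,580 × 12 = 18,960.
EOQ = √(2DS / H) = √(2 × 18,960 × 66.5 / 35.3).
= √(2,521,680 / 35.3) = √71,435.6941 ≈ 267.275.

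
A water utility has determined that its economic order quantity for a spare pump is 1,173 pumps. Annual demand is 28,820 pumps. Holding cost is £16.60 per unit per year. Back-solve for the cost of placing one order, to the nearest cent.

S ≈ £396.26

Squaring Q* = √(2DS/H) gives Q*² = 2DS/H.
From Q* = √(2DS/H): S = Q*²H / (2D) = 1,173² × 16.6 / (2 × 28,820) = 396.2599.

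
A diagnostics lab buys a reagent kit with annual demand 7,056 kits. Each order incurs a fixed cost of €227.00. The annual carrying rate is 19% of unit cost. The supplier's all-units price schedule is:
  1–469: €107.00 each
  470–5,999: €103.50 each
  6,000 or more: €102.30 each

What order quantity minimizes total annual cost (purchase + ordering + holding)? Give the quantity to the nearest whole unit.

Q* ≈ 470 kits

Holding cost per unit per year at price C is H = 0.19·C.
Candidates are each tier's EOQ (if it falls in that tier) and each price-break quantity.
EOQ at €107.00 = 397.0 (feasible in tier 1): TC = 7,056×€107.00 + (7,056/397.0)×227 + (397.0/2)×0.19×€107.00 = €763,062.04.
EOQ at €103.50 = 403.6 < 470, so use break Q=470: TC = 7,056×€103.50 + (7,056/470.0)×227 + (470.0/2)×0.19×€103.50 = €738,325.17.
EOQ at €102.30 = 406.0 < 6000, so use break Q=6000: TC = 7,056×€102.30 + (7,056/6000.0)×227 + (6000.0/2)×0.19×€102.30 = €780,406.75.
Lowest total cost is €738,325.17 at Q = 470.0.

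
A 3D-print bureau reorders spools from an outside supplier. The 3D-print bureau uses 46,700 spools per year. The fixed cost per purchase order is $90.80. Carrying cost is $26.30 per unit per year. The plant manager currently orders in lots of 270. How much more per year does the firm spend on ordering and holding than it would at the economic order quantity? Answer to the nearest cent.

Extra cost ≈ $4,320.91 per year

EOQ = √(2DS/H) = √(2 × 46,700 × 90.8 / 26.3) ≈ 567.86.
Cost at Q* = (D/Q*)S + (Q*/2)H = √(2DSH) ≈ $14,934.62.
Cost at Q = 270: (46,700/270)×90.8 + (270/2)×26.3 = $15,705.04 + $3,550.50 = $19,255.54.
Excess = $19,255.54 − $14,934.62 = $4,320.91.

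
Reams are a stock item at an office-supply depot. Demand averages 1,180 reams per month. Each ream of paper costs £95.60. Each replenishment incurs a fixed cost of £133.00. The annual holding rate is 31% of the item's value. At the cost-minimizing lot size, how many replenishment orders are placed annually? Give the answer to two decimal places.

Annual demand D = 1,180 × 12 = 14,160.
Holding cost H = 0.31 × £95.60 = £29.6360 per unit per year.
EOQ = √(2DS/H) = √(2 × 14,160 × 133 / 29.636) ≈ 356.50.
Orders per year = D / Q* = 14,160 / 356.50 ≈ 39.719.

N ≈ 39.72 orders per year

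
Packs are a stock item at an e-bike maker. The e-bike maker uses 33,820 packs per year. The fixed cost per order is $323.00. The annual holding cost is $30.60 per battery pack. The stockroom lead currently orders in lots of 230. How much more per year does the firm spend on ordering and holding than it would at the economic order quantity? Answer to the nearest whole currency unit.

Extra cost ≈ $25,158 per year

EOQ = √(2DS/H) = √(2 × 33,820 × 323 / 30.6) ≈ 844.97.
Cost at Q* = (D/Q*)S + (Q*/2)H = √(2DSH) ≈ $25,856.14.
Cost at Q = 230: (33,820/230)×323 + (230/2)×30.6 = $47,495.04 + $3,519.00 = $51,014.04.
Excess = $51,014.04 − $25,856.14 = $25,157.90.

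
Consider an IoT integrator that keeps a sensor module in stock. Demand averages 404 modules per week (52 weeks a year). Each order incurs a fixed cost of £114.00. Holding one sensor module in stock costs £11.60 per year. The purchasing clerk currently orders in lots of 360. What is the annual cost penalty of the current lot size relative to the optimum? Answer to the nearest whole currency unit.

Extra cost ≈ £1,287 per year

Annual demand D = 404 × 52 = 21,008.
EOQ = √(2DS/H) = √(2 × 21,008 × 114 / 11.6) ≈ 642.59.
Cost at Q* = (D/Q*)S + (Q*/2)H = √(2DSH) ≈ £7,453.99.
Cost at Q = 360: (21,008/360)×114 + (360/2)×11.6 = £6,652.53 + £2,088.00 = £8,740.53.
Excess = £8,740.53 − £7,453.99 = £1,286.54.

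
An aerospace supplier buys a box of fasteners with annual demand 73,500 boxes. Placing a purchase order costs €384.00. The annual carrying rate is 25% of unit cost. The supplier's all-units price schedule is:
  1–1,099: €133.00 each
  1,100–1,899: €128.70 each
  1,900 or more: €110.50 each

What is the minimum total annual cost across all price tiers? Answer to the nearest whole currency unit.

TC* ≈ €8,162,848

Holding cost per unit per year at price C is H = 0.25·C.
Candidates are each tier's EOQ (if it falls in that tier) and each price-break quantity.
Tier 1 (€133.00): EOQ = 1303.0 exceeds tier's upper bound 1099, so this tier is dominated.
EOQ at €128.70 = 1324.5 (feasible in tier 2): TC = 73,500×€128.70 + (73,500/1324.5)×384 + (1324.5/2)×0.25×€128.70 = €9,502,067.07.
EOQ at €110.50 = 1429.5 < 1900, so use break Q=1900: TC = 73,500×€110.50 + (73,500/1900.0)×384 + (1900.0/2)×0.25×€110.50 = €8,162,848.49.
Lowest total cost among the candidates is at Q = 1900.0.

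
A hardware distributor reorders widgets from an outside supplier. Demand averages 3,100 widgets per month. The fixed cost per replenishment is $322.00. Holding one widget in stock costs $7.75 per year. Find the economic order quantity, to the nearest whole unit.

Q* ≈ 1,758 widgets

Annual demand D = 3,100 × 12 = 37,200.
EOQ = √(2DS / H) = √(2 × 37,200 × 322 / 7.75).
= √(23,956,800 / 7.75) = √3,091,200 ≈ 1758.181.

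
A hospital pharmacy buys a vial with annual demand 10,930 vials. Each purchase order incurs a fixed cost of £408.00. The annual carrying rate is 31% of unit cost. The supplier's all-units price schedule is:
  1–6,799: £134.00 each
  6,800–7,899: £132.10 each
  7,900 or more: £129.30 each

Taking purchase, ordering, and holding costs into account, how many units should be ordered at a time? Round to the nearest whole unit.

Holding cost per unit per year at price C is H = 0.31·C.
Candidates are each tier's EOQ (if it falls in that tier) and each price-break quantity.
EOQ at £134.00 = 463.4 (feasible in tier 1): TC = 10,930×£134.00 + (10,930/463.4)×408 + (463.4/2)×0.31×£134.00 = £1,483,868.12.
EOQ at £132.10 = 466.7 < 6800, so use break Q=6800: TC = 10,930×£132.10 + (10,930/6800.0)×408 + (6800.0/2)×0.31×£132.10 = £1,583,742.20.
EOQ at £129.30 = 471.7 < 7900, so use break Q=7900: TC = 10,930×£129.30 + (10,930/7900.0)×408 + (7900.0/2)×0.31×£129.30 = £1,572,141.34.
Lowest total cost is £1,483,868.12 at Q = 463.4.

Q* ≈ 463 vials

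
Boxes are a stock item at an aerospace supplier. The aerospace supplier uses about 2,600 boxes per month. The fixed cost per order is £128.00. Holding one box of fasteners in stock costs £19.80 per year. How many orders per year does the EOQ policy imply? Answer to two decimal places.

Annual demand D = 2,600 × 12 = 31,200.
The optimal lot size = √(2DS/H) = √(2 × 31,200 × 128 / 19.8) ≈ 635.13.
Orders per year = D / Q* = 31,200 / 635.13 ≈ 49.124.

N ≈ 49.12 orders per year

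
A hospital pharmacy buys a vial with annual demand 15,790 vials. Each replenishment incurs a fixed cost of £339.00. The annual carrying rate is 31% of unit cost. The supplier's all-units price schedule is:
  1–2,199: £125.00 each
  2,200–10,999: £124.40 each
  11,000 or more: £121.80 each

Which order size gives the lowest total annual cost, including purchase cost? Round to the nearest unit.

Q* ≈ 526 vials

Holding cost per unit per year at price C is H = 0.31·C.
Candidates are each tier's EOQ (if it falls in that tier) and each price-break quantity.
EOQ at £125.00 = 525.6 (feasible in tier 1): TC = 15,790×£125.00 + (15,790/525.6)×339 + (525.6/2)×0.31×£125.00 = £1,994,117.69.
EOQ at £124.40 = 526.9 < 2200, so use break Q=2200: TC = 15,790×£124.40 + (15,790/2200.0)×339 + (2200.0/2)×0.31×£124.40 = £2,009,129.50.
EOQ at £121.80 = 532.5 < 11000, so use break Q=11000: TC = 15,790×£121.80 + (15,790/11000.0)×339 + (11000.0/2)×0.31×£121.80 = £2,131,377.62.
Lowest total cost is £1,994,117.69 at Q = 525.6.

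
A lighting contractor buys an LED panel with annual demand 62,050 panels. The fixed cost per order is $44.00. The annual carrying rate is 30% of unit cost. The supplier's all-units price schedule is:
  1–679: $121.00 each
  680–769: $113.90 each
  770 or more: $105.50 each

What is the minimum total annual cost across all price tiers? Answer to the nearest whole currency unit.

TC* ≈ $6,562,006

Holding cost per unit per year at price C is H = 0.30·C.
For each price level, check whether its EOQ is feasible; otherwise the best quantity at that price is the breakpoint.
EOQ at $121.00 = 387.8 (feasible in tier 1): TC = 62,050×$121.00 + (62,050/387.8)×44 + (387.8/2)×0.30×$121.00 = $7,522,128.80.
EOQ at $113.90 = 399.8 < 680, so use break Q=680: TC = 62,050×$113.90 + (62,050/680.0)×44 + (680.0/2)×0.30×$113.90 = $7,083,127.80.
EOQ at $105.50 = 415.4 < 770, so use break Q=770: TC = 62,050×$105.50 + (62,050/770.0)×44 + (770.0/2)×0.30×$105.50 = $6,562,005.96.
Lowest total cost among the candidates is at Q = 770.0.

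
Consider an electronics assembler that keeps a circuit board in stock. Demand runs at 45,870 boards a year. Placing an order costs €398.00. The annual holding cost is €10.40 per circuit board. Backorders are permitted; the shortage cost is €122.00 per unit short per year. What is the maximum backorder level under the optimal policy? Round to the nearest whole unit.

S* ≈ 153 boards

With planned backorders, Q* = √(2DS/H) · √((H+B)/B).
√(2DS/H) = √(2 × 45,870 × 398 / 10.4) = 1873.718.
√((H+B)/B) = √((10.4+122)/122) = 1.0418.
Q* ≈ 1951.948.
S* = Q* · H/(H+B) = 1951.948 × 10.4/132.4 ≈ 153.325.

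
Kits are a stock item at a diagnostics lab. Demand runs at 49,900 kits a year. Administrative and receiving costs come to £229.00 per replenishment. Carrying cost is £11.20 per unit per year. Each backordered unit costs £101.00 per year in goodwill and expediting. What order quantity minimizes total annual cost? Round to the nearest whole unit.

Q* ≈ 1,506 kits

With planned backorders, Q* = √(2DS/H) · √((H+B)/B).
√(2DS/H) = √(2 × 49,900 × 229 / 11.2) = 1428.479.
√((H+B)/B) = √((11.2+101)/101) = 1.0540.
Q* ≈ 1505.600.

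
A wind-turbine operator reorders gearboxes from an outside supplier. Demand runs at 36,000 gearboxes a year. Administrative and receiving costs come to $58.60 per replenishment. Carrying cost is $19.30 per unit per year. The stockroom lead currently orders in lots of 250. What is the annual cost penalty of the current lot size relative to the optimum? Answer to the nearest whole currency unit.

Extra cost ≈ $1,827 per year

EOQ = √(2DS/H) = √(2 × 36,000 × 58.6 / 19.3) ≈ 467.56.
Cost at Q* = (D/Q*)S + (Q*/2)H = √(2DSH) ≈ $9,023.89.
Cost at Q = 250: (36,000/250)×58.6 + (250/2)×19.3 = $8,438.40 + $2,412.50 = $10,850.90.
Excess = $10,850.90 − $9,023.89 = $1,827.01.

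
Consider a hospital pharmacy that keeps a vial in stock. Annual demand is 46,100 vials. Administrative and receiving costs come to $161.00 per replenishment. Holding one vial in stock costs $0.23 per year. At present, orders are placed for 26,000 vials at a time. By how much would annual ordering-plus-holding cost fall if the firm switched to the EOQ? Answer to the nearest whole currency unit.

Extra cost ≈ $1,428 per year

EOQ = √(2DS/H) = √(2 × 46,100 × 161 / 0.23) ≈ 8033.68.
Cost at Q* = (D/Q*)S + (Q*/2)H = √(2DSH) ≈ $1,847.75.
Cost at Q = 26,000: (46,100/26,000)×161 + (26,000/2)×0.23 = $285.47 + $2,990.00 = $3,275.47.
Excess = $3,275.47 − $1,847.75 = $1,427.72.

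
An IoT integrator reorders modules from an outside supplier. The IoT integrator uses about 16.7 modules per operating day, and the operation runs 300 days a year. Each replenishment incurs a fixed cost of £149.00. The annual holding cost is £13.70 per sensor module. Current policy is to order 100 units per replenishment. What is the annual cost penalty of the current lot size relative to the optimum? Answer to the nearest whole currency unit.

Annual demand D = 16.7 × 300 = 5,010.
EOQ = √(2DS/H) = √(2 × 5,010 × 149 / 13.7) ≈ 330.12.
Cost at Q* = (D/Q*)S + (Q*/2)H = √(2DSH) ≈ £4,522.59.
Cost at Q = 100: (5,010/100)×149 + (100/2)×13.7 = £7,464.90 + £685.00 = £8,149.90.
Excess = £8,149.90 − £4,522.59 = £3,627.31.

Extra cost ≈ £3,627 per year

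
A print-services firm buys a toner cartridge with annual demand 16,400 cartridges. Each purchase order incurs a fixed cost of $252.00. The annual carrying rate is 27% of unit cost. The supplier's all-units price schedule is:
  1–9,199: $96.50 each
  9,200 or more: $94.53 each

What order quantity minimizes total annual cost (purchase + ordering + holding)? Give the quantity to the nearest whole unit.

Holding cost per unit per year at price C is H = 0.27·C.
Evaluate total cost at each tier's feasible EOQ or, if the EOQ is below the tier, at the tier's minimum quantity.
EOQ at $96.50 = 563.2 (feasible in tier 1): TC = 16,400×$96.50 + (16,400/563.2)×252 + (563.2/2)×0.27×$96.50 = $1,597,275.16.
EOQ at $94.53 = 569.1 < 9200, so use break Q=9200: TC = 16,400×$94.53 + (16,400/9200.0)×252 + (9200.0/2)×0.27×$94.53 = $1,668,147.48.
Lowest total cost is $1,597,275.16 at Q = 563.2.

Q* ≈ 563 cartridges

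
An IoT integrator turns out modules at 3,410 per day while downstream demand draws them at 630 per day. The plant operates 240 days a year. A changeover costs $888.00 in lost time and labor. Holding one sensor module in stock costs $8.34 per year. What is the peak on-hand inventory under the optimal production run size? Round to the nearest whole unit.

I_max ≈ 5,123 modules

Annual demand D = 630 × 240 = 151,200.
Production build-up factor (1 − d/p) = 1 − 630/3,410 = 0.8152.
Q* = √(2DS / (H(1 − d/p))) = √(2 × 151,200 × 888 / (8.34 × 0.8152)).
= √(268,531,200 / 6.7992) ≈ 6284.477.
Maximum inventory = Q*(1 − d/p) = 6284.477 × 0.8152 ≈ 5123.415.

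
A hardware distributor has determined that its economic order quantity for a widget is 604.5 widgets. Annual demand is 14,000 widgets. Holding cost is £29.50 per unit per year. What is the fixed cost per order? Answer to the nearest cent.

S ≈ £385.00

Squaring Q* = √(2DS/H) gives Q*² = 2DS/H.
From Q* = √(2DS/H): S = Q*²H / (2D) = 604.5² × 29.5 / (2 × 14,000) = 384.9963.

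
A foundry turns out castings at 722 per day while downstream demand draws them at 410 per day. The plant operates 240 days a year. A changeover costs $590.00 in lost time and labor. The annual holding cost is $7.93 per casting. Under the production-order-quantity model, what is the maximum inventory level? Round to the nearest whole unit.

Annual demand D = 410 × 240 = 98,400.
Production build-up factor (1 − d/p) = 1 − 410/722 = 0.4321.
Q* = √(2DS / (H(1 − d/p))) = √(2 × 98,400 × 590 / (7.93 × 0.4321)).
= √(116,112,000 / 3.4268) ≈ 5820.942.
Maximum inventory = Q*(1 − d/p) = 5820.942 × 0.4321 ≈ 2515.421.

I_max ≈ 2,515 castings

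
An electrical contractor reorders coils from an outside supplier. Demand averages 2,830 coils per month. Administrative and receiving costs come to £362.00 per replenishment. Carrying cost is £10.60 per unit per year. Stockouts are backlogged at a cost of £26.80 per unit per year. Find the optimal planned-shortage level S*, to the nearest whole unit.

Annual demand D = 2,830 × 12 = 33,960.
With planned backorders, Q* = √(2DS/H) · √((H+B)/B).
√(2DS/H) = √(2 × 33,960 × 362 / 10.6) = 1523.001.
√((H+B)/B) = √((10.6+26.8)/26.8) = 1.1813.
Q* ≈ 1799.155.
S* = Q* · H/(H+B) = 1799.155 × 10.6/37.4 ≈ 509.921.

S* ≈ 510 coils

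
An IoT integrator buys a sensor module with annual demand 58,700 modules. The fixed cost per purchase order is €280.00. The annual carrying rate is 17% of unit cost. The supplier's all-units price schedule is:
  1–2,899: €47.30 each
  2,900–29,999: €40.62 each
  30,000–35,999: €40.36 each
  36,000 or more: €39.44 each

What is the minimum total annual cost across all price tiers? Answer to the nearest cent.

Holding cost per unit per year at price C is H = 0.17·C.
Candidates are each tier's EOQ (if it falls in that tier) and each price-break quantity.
EOQ at €47.30 = 2021.9 (feasible in tier 1): TC = 58,700×€47.30 + (58,700/2021.9)×280 + (2021.9/2)×0.17×€47.30 = €2,792,768.04.
EOQ at €40.62 = 2181.8 < 2900, so use break Q=2900: TC = 58,700×€40.62 + (58,700/2900.0)×280 + (2900.0/2)×0.17×€40.62 = €2,400,074.42.
EOQ at €40.36 = 2188.8 < 30000, so use break Q=30000: TC = 58,700×€40.36 + (58,700/30000.0)×280 + (30000.0/2)×0.17×€40.36 = €2,472,597.87.
EOQ at €39.44 = 2214.2 < 36000, so use break Q=36000: TC = 58,700×€39.44 + (58,700/36000.0)×280 + (36000.0/2)×0.17×€39.44 = €2,436,270.96.
Lowest total cost among the candidates is at Q = 2900.0.

TC* ≈ €2,400,074.42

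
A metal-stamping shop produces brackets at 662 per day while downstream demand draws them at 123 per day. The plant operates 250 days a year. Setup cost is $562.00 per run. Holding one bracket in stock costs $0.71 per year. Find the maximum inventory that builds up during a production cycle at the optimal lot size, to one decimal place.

I_max ≈ 6,295.7 brackets

Annual demand D = 123 × 250 = 30,750.
Production build-up factor (1 − d/p) = 1 − 123/662 = 0.8142.
Q* = √(2DS / (H(1 − d/p))) = √(2 × 30,750 × 562 / (0.71 × 0.8142)).
= √(34,563,000 / 0.5781) ≈ 7732.344.
Maximum inventory = Q*(1 − d/p) = 7732.344 × 0.8142 ≈ 6295.670.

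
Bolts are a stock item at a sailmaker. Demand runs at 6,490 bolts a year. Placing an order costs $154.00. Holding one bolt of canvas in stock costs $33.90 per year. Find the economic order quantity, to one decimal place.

Q* ≈ 242.8 bolts

EOQ = √(2DS / H) = √(2 × 6,490 × 154 / 33.9).
= √(1,998,920 / 33.9) = √58,965.1917 ≈ 242.827.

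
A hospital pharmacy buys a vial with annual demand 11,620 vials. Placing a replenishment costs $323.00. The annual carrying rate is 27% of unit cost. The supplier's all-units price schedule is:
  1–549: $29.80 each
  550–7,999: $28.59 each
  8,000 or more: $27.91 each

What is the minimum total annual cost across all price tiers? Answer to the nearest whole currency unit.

TC* ≈ $339,828

Holding cost per unit per year at price C is H = 0.27·C.
Evaluate total cost at each tier's feasible EOQ or, if the EOQ is below the tier, at the tier's minimum quantity.
Tier 1 ($29.80): EOQ = 965.9 exceeds tier's upper bound 549, so this tier is dominated.
EOQ at $28.59 = 986.1 (feasible in tier 2): TC = 11,620×$28.59 + (11,620/986.1)×323 + (986.1/2)×0.27×$28.59 = $339,827.97.
EOQ at $27.91 = 998.1 < 8000, so use break Q=8000: TC = 11,620×$27.91 + (11,620/8000.0)×323 + (8000.0/2)×0.27×$27.91 = $354,926.16.
Lowest total cost among the candidates is at Q = 986.1.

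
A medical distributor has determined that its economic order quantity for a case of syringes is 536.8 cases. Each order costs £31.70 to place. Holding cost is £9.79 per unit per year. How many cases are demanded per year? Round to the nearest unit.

Squaring Q* = √(2DS/H) gives Q*² = 2DS/H.
From Q* = √(2DS/H): D = Q*²H / (2S) = 536.8² × 9.79 / (2 × 31.7) = 44495.741.

D ≈ 44,496 cases per year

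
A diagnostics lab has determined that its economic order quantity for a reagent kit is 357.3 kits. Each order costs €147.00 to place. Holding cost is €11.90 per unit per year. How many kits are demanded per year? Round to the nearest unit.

D ≈ 5,167 kits per year

The basic EOQ model gives Q* = √(2DS/H); rearrange for the unknown.
From Q* = √(2DS/H): D = Q*²H / (2S) = 357.3² × 11.9 / (2 × 147) = 5167.324.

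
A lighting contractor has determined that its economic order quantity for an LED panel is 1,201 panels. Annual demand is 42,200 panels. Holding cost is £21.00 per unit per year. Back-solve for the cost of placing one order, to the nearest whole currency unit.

The basic EOQ model gives Q* = √(2DS/H); rearrange for the unknown.
From Q* = √(2DS/H): S = Q*²H / (2D) = 1,201² × 21 / (2 × 42,200) = 358.8912.

S ≈ £359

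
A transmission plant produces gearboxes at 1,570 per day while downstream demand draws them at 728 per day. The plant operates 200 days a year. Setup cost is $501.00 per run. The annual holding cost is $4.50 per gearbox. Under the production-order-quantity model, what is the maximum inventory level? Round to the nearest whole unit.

I_max ≈ 4,170 gearboxes

Annual demand D = 728 × 200 = 145,600.
Production build-up factor (1 − d/p) = 1 − 728/1,570 = 0.5363.
Q* = √(2DS / (H(1 − d/p))) = √(2 × 145,600 × 501 / (4.5 × 0.5363)).
= √(145,891,200 / 2.4134) ≈ 7775.030.
Maximum inventory = Q*(1 − d/p) = 7775.030 × 0.5363 ≈ 4169.793.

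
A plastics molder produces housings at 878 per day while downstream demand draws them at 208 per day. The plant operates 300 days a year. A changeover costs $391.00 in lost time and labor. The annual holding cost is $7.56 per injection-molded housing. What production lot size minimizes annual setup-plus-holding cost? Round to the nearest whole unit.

Q* ≈ 2,908 housings

Annual demand D = 208 × 300 = 62,400.
Production build-up factor (1 − d/p) = 1 − 208/878 = 0.7631.
Q* = √(2DS / (H(1 − d/p))) = √(2 × 62,400 × 391 / (7.56 × 0.7631)).
= √(48,796,800 / 5.769) ≈ 2908.336.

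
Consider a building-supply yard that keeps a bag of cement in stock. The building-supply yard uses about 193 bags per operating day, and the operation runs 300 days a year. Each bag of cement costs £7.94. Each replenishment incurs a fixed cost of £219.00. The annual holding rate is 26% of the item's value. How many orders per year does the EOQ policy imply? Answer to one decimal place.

N ≈ 16.5 orders per year

Annual demand D = 193 × 300 = 57,900.
Holding cost H = 0.26 × £7.94 = £2.0644 per unit per year.
EOQ = √(2DS/H) = √(2 × 57,900 × 219 / 2.0644) ≈ 3504.93.
Orders per year = D / Q* = 57,900 / 3504.93 ≈ 16.520.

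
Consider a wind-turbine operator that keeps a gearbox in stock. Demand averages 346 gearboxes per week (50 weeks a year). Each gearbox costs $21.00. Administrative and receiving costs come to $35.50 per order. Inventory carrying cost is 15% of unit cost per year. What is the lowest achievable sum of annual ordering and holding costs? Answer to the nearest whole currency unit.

TC* ≈ $1,967

Annual demand D = 346 × 50 = 17,300.
Holding cost H = 0.15 × $21.00 = $3.1500 per unit per year.
Q* = √(2DS/H) = √(2 × 17,300 × 35.5 / 3.15) ≈ 624.45.
At the optimum the two cost components are equal, so total cost = 2·(Q*/2)H = Q*·H.
Minimum total = √(2DSH) = √(2 × 17,300 × 35.5 × 3.15) ≈ 1967.014.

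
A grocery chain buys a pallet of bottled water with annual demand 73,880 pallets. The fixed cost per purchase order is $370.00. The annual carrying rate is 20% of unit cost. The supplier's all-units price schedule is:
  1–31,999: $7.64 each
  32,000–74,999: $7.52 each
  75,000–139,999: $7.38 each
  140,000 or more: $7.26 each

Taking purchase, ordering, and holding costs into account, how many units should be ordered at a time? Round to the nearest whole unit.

Q* ≈ 5,982 pallets

Holding cost per unit per year at price C is H = 0.20·C.
For each price level, check whether its EOQ is feasible; otherwise the best quantity at that price is the breakpoint.
EOQ at $7.64 = 5981.6 (feasible in tier 1): TC = 73,880×$7.64 + (73,880/5981.6)×370 + (5981.6/2)×0.20×$7.64 = $573,583.09.
EOQ at $7.52 = 6029.1 < 32000, so use break Q=32000: TC = 73,880×$7.52 + (73,880/32000.0)×370 + (32000.0/2)×0.20×$7.52 = $580,495.84.
EOQ at $7.38 = 6086.1 < 75000, so use break Q=75000: TC = 73,880×$7.38 + (73,880/75000.0)×370 + (75000.0/2)×0.20×$7.38 = $600,948.87.
EOQ at $7.26 = 6136.2 < 140000, so use break Q=140000: TC = 73,880×$7.26 + (73,880/140000.0)×370 + (140000.0/2)×0.20×$7.26 = $638,204.05.
Lowest total cost is $573,583.09 at Q = 5981.6.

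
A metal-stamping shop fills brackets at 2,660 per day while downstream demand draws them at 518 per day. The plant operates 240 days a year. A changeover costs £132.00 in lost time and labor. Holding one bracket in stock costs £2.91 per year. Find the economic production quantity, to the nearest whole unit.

Q* ≈ 3,742 brackets

Annual demand D = 518 × 240 = 124,320.
Production build-up factor (1 − d/p) = 1 − 518/2,660 = 0.8053.
Q* = √(2DS / (H(1 − d/p))) = √(2 × 124,320 × 132 / (2.91 × 0.8053)).
= √(32,820,480 / 2.3433) ≈ 3742.459.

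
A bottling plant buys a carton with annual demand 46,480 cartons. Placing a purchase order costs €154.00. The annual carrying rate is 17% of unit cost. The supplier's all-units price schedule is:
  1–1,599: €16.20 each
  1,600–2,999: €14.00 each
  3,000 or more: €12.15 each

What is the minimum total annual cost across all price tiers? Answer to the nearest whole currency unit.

Holding cost per unit per year at price C is H = 0.17·C.
Evaluate total cost at each tier's feasible EOQ or, if the EOQ is below the tier, at the tier's minimum quantity.
Tier 1 (€16.20): EOQ = 2280.0 exceeds tier's upper bound 1599, so this tier is dominated.
EOQ at €14.00 = 2452.6 (feasible in tier 2): TC = 46,480×€14.00 + (46,480/2452.6)×154 + (2452.6/2)×0.17×€14.00 = €656,557.10.
EOQ at €12.15 = 2632.7 < 3000, so use break Q=3000: TC = 46,480×€12.15 + (46,480/3000.0)×154 + (3000.0/2)×0.17×€12.15 = €570,216.22.
Lowest total cost among the candidates is at Q = 3000.0.

TC* ≈ €570,216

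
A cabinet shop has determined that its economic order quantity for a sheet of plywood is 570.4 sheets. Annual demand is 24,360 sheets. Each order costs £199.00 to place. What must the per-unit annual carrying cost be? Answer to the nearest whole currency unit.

The basic EOQ model gives Q* = √(2DS/H); rearrange for the unknown.
From Q* = √(2DS/H): H = 2DS / Q*² = 2 × 24,360 × 199 / 570.4² = 29.7990.

H ≈ £30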